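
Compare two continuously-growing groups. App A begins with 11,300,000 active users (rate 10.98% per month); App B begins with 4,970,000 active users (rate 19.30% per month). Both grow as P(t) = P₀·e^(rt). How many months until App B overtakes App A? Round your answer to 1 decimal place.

t ≈ 9.9 months

11300000·e^(0.1098t) = 4970000·e^(0.193t)
11300000/4970000 = e^((0.193 − 0.1098)t) → ln(2.27364) = 0.0832·t
t = 0.82138 / 0.0832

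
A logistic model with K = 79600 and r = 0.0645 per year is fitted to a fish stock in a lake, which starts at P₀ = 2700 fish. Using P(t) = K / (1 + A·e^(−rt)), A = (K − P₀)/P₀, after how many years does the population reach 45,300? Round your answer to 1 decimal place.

t ≈ 56.2 years

A = (79600 − 2700)/2700 = 28.48148
45300 = 79600/(1 + 28.48148·e^(−0.0645t)) → 1 + 28.48148·e^(−0.0645t) = 1.75717
e^(−0.0645t) = 0.026585 → t = ln(37.61548)/0.0645 = 3.62742/0.0645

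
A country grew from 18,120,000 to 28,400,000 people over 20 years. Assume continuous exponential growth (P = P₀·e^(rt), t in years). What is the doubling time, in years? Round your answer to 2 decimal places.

r = ln(28400000/18120000) / 20 = ln(1.56733) / 20 ≈ 0.022469 per year
doubling time = ln 2 / |r| = 0.69315 / 0.022469

doubling time ≈ 30.85 years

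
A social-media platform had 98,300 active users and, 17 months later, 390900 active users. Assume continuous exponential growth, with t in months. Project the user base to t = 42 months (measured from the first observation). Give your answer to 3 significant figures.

≈ 2,980,000 active users

r = ln(390900/98300) / 17 ≈ 0.081202 per month
P(42) = 98300 · e^(0.081202·42) = 98300 · 30.27943 ≈ 2976467.8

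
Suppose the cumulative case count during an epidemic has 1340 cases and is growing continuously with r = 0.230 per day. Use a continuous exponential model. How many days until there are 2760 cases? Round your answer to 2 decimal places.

t ≈ 3.14 days

2760 = 1340 · e^(0.23·t)
t = ln(2760/1340) / 0.23 = ln(2.0597) / 0.23 = 0.72256 / 0.23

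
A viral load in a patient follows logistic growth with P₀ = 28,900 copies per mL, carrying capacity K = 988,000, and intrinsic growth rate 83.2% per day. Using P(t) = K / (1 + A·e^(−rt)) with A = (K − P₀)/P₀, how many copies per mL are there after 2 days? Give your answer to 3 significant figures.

A = (988000 − 28900)/28900 = 33.18685
P(2) = 988000 / (1 + 33.18685·e^(−0.832·2)) = 988000 / (1 + 33.18685·0.18938)
= 988000 / 7.28492 ≈ 135622.55

≈ 136,000 copies per mL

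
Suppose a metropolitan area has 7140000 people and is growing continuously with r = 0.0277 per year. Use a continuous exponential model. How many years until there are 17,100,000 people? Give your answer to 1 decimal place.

17100000 = 7140000 · e^(0.0277·t)
t = ln(17100000/7140000) / 0.0277 = ln(2.39496) / 0.0277 = 0.87337 / 0.0277

t ≈ 31.5 years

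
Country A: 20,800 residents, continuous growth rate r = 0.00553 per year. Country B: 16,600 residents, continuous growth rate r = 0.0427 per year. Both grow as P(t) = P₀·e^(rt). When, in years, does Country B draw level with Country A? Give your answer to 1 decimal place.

20800·e^(0.00553t) = 16600·e^(0.0427t)
20800/16600 = e^((0.0427 − 0.00553)t) → ln(1.25301) = 0.03717·t
t = 0.22555 / 0.03717

t ≈ 6.1 years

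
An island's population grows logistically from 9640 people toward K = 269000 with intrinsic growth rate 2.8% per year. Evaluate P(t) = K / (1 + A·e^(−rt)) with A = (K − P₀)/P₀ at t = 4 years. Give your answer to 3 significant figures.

≈ 10,700 people

A = (269000 − 9640)/9640 = 26.90456
P(4) = 269000 / (1 + 26.90456·e^(−0.028·4)) = 269000 / (1 + 26.90456·0.894044)
= 269000 / 25.05387 ≈ 10736.86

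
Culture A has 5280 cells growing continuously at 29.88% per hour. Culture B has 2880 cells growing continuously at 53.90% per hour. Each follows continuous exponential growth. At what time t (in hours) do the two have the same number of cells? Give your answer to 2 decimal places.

t ≈ 2.52 hours

5280·e^(0.2988t) = 2880·e^(0.539t)
5280/2880 = e^((0.539 − 0.2988)t) → ln(1.83333) = 0.2402·t
t = 0.60614 / 0.2402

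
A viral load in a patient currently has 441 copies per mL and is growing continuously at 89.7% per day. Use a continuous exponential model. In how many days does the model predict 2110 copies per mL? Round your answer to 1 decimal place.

t ≈ 1.7 days

2110 = 441 · e^(0.897·t)
t = ln(2110/441) / 0.897 = ln(4.78458) / 0.897 = 1.5654 / 0.897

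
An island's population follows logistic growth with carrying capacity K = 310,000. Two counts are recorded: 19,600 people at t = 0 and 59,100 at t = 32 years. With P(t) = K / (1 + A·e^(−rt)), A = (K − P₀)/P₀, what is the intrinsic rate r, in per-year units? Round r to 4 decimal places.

A = (310000 − 19600)/19600 = 14.81633
59100 = 310000/(1 + 14.81633·e^(−r·32)) → e^(−32r) = (5.24535 − 1)/14.81633 = 0.286532
r = −ln(0.286532)/32 = 1.24991/32

r ≈ 0.0391 per year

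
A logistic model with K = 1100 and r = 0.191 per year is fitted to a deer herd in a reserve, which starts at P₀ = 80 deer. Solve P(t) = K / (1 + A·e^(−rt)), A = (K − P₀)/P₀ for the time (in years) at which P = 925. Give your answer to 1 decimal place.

t ≈ 22.0 years

A = (1100 − 80)/80 = 12.75
925 = 1100/(1 + 12.75·e^(−0.191t)) → 1 + 12.75·e^(−0.191t) = 1.18919
e^(−0.191t) = 0.014838 → t = ln(67.39286)/0.191 = 4.21054/0.191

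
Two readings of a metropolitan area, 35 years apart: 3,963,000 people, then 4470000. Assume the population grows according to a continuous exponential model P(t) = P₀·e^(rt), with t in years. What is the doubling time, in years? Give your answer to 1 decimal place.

r = ln(4470000/3963000) / 35 = ln(1.12793) / 35 ≈ 0.00344 per year
doubling time = ln 2 / |r| = 0.69315 / 0.00344

doubling time ≈ 201.5 years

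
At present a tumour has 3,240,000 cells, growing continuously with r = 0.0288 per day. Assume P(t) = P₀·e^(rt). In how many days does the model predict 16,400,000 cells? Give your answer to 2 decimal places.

t ≈ 56.31 days

16400000 = 3240000 · e^(0.0288·t)
t = ln(16400000/3240000) / 0.0288 = ln(5.06173) / 0.0288 = 1.62171 / 0.0288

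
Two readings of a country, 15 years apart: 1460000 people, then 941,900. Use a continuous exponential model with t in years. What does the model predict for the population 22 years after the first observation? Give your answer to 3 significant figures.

r = ln(941900/1460000) / 15 ≈ -0.02922 per year
P(22) = 1460000 · e^(-0.02922·22) = 1460000 · 0.5258 ≈ 767672

≈ 768,000 people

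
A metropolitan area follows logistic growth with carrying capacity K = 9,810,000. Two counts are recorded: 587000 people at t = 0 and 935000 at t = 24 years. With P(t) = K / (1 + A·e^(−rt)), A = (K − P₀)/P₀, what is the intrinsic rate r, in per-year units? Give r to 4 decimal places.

r ≈ 0.0210 per year

A = (9810000 − 587000)/587000 = 15.7121
935000 = 9810000/(1 + 15.7121·e^(−r·24)) → e^(−24r) = (10.49198 − 1)/15.7121 = 0.604119
r = −ln(0.604119)/24 = 0.50398/24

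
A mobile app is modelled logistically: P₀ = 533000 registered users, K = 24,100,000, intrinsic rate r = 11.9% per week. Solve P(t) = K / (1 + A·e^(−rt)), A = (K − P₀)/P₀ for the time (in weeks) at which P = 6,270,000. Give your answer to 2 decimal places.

t ≈ 23.06 weeks

A = (24100000 − 533000)/533000 = 44.21576
6270000 = 24100000/(1 + 44.21576·e^(−0.119t)) → 1 + 44.21576·e^(−0.119t) = 3.8437
e^(−0.119t) = 0.064314 → t = ln(15.54867)/0.119 = 2.74398/0.119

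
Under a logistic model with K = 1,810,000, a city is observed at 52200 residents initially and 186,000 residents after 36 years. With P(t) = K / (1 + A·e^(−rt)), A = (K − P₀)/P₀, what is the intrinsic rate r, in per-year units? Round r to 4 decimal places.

A = (1810000 − 52200)/52200 = 33.67433
186000 = 1810000/(1 + 33.67433·e^(−r·36)) → e^(−36r) = (9.73118 − 1)/33.67433 = 0.259283
r = −ln(0.259283)/36 = 1.34983/36

r ≈ 0.0375 per year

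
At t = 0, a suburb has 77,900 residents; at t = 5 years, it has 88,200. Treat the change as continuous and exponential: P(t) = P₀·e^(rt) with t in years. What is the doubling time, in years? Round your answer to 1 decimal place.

doubling time ≈ 27.9 years

r = ln(88200/77900) / 5 = ln(1.13222) / 5 ≈ 0.024836 per year
doubling time = ln 2 / |r| = 0.69315 / 0.024836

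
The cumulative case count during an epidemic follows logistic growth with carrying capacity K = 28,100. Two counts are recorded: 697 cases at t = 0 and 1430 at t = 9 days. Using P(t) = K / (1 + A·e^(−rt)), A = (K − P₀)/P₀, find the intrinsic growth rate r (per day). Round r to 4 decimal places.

r ≈ 0.0829 per day

A = (28100 − 697)/697 = 39.31564
1430 = 28100/(1 + 39.31564·e^(−r·9)) → e^(−9r) = (19.65035 − 1)/39.31564 = 0.474375
r = −ln(0.474375)/9 = 0.74576/9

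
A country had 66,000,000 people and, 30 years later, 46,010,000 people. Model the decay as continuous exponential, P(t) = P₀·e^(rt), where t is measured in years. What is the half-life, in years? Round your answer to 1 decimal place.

half-life ≈ 57.6 years

r = ln(46010000/66000000) / 30 = ln(0.69712) / 30 ≈ -0.012027 per year
half-life = ln 2 / |r| = 0.69315 / 0.012027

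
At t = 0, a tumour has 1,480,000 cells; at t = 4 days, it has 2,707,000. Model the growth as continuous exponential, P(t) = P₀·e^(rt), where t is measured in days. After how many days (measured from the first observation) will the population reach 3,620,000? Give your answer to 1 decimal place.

r = ln(2707000/1480000) / 4 ≈ 0.15095 per day
t = ln(3620000/1480000) / r = 0.89443 / 0.15095 ≈ 5.925

t ≈ 5.9 days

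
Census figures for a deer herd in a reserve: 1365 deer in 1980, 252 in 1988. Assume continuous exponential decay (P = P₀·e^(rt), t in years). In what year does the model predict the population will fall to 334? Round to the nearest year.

year 1987

r = ln(252/1365) / 8 = -1.68948/8 ≈ -0.211185 per year
t = ln(334/1365) / r = -1.40777/-0.211185 ≈ 6.67 years after 1980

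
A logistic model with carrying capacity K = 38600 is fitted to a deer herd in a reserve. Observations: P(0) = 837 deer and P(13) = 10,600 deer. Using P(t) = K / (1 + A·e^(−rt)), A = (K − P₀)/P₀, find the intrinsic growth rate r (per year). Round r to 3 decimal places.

A = (38600 − 837)/837 = 45.11708
10600 = 38600/(1 + 45.11708·e^(−r·13)) → e^(−13r) = (3.64151 − 1)/45.11708 = 0.058548
r = −ln(0.058548)/13 = 2.83791/13

r ≈ 0.218 per year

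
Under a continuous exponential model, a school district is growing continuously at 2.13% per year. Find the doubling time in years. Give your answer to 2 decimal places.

doubling time ≈ 32.54 years

doubling time = ln(2) / |r| = 0.69315 / 0.0213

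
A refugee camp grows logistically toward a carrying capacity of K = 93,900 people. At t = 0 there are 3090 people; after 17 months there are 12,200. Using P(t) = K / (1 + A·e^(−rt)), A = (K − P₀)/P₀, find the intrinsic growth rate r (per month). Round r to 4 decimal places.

r ≈ 0.0870 per month

A = (93900 − 3090)/3090 = 29.38835
12200 = 93900/(1 + 29.38835·e^(−r·17)) → e^(−17r) = (7.69672 − 1)/29.38835 = 0.22787
r = −ln(0.22787)/17 = 1.47898/17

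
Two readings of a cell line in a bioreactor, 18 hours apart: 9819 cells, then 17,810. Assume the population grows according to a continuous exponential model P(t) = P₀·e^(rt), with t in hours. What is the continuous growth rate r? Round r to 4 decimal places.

r ≈ 0.0331 per hour

17810 = 9819 · e^(r·18)
e^(18r) = 17810/9819 = 1.81383
r = ln(1.81383) / 18 = 0.59544 / 18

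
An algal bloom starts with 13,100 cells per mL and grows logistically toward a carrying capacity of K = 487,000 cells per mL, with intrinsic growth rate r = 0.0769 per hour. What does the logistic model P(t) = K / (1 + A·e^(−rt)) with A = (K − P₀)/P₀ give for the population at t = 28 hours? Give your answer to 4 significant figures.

≈ 93,650 cells per mL

A = (487000 − 13100)/13100 = 36.17557
P(28) = 487000 / (1 + 36.17557·e^(−0.0769·28)) = 487000 / (1 + 36.17557·0.116112)
= 487000 / 5.20042 ≈ 93646.31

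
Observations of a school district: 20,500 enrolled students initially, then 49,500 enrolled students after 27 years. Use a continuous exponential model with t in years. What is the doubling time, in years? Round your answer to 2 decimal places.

doubling time ≈ 21.23 years

r = ln(49500/20500) / 27 = ln(2.41463) / 27 ≈ 0.03265 per year
doubling time = ln 2 / |r| = 0.69315 / 0.03265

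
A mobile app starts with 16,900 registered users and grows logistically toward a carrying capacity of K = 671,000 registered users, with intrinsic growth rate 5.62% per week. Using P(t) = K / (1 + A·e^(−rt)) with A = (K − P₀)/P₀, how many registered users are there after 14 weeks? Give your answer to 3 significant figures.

≈ 36,000 registered users

A = (671000 − 16900)/16900 = 38.70414
P(14) = 671000 / (1 + 38.70414·e^(−0.0562·14)) = 671000 / (1 + 38.70414·0.455299)
= 671000 / 18.62197 ≈ 36032.7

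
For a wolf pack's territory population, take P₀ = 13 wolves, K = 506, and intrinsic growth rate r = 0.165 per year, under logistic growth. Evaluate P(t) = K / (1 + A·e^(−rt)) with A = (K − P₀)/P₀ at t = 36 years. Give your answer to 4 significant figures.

A = (506 − 13)/13 = 37.92308
P(36) = 506 / (1 + 37.92308·e^(−0.165·36)) = 506 / (1 + 37.92308·0.002632)
= 506 / 1.09981 ≈ 460.08

≈ 460.1 wolves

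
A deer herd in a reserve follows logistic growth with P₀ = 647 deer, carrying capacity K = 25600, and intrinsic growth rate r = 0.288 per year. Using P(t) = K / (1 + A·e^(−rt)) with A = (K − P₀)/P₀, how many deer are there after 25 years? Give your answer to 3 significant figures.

A = (25600 − 647)/647 = 38.56723
P(25) = 25600 / (1 + 38.56723·e^(−0.288·25)) = 25600 / (1 + 38.56723·0.000747)
= 25600 / 1.02879 ≈ 24883.51

≈ 24,900 deer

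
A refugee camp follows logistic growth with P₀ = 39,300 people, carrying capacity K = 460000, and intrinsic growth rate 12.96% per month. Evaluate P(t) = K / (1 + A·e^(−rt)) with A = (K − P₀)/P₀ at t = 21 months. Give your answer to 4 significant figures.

A = (460000 − 39300)/39300 = 10.70483
P(21) = 460000 / (1 + 10.70483·e^(−0.1296·21)) = 460000 / (1 + 10.70483·0.065769)
= 460000 / 1.70405 ≈ 269944.98

≈ 269,900 people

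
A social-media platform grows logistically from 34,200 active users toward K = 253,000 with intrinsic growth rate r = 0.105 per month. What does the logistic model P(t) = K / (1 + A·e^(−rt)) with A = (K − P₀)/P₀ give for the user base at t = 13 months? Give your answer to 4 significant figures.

A = (253000 − 34200)/34200 = 6.39766
P(13) = 253000 / (1 + 6.39766·e^(−0.105·13)) = 253000 / (1 + 6.39766·0.255381)
= 253000 / 2.63384 ≈ 96057.51

≈ 96,060 active users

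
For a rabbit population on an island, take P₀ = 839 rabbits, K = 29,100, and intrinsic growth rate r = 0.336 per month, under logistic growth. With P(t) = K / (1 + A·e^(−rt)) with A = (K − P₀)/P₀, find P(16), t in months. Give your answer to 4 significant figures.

A = (29100 − 839)/839 = 33.68415
P(16) = 29100 / (1 + 33.68415·e^(−0.336·16)) = 29100 / (1 + 33.68415·0.004626)
= 29100 / 1.15583 ≈ 25176.66

≈ 25,180 rabbits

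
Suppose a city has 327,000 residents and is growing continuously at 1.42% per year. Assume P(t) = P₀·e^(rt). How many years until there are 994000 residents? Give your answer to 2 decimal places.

t ≈ 78.29 years

994000 = 327000 · e^(0.0142·t)
t = ln(994000/327000) / 0.0142 = ln(3.03976) / 0.0142 = 1.11178 / 0.0142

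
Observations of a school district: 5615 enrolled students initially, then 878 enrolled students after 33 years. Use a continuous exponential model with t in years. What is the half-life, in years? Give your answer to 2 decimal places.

r = ln(878/5615) / 33 = ln(0.15637) / 33 ≈ -0.056229 per year
half-life = ln 2 / |r| = 0.69315 / 0.056229

half-life ≈ 12.33 years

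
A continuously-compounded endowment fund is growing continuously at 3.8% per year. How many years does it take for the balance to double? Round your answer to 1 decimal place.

doubling time ≈ 18.2 years

doubling time = ln(2) / |r| = 0.69315 / 0.038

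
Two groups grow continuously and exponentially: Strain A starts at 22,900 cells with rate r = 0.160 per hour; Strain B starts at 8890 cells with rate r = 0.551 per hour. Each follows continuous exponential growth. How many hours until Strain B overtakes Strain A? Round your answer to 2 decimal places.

t ≈ 2.42 hours

22900·e^(0.16t) = 8890·e^(0.551t)
22900/8890 = e^((0.551 − 0.16)t) → ln(2.57593) = 0.391·t
t = 0.94621 / 0.391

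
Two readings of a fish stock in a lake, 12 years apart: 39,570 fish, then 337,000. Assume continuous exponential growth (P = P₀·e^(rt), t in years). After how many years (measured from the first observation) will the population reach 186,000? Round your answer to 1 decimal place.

r = ln(337000/39570) / 12 ≈ 0.178501 per year
t = ln(186000/39570) / r = 1.54768 / 0.178501 ≈ 8.67

t ≈ 8.7 years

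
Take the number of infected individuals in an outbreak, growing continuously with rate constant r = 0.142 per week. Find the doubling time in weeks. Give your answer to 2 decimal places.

doubling time = ln(2) / |r| = 0.69315 / 0.142

doubling time ≈ 4.88 weeks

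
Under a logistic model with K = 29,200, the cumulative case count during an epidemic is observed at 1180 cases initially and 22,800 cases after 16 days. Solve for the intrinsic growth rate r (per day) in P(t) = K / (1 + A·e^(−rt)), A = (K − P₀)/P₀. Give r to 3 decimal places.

r ≈ 0.277 per day

A = (29200 − 1180)/1180 = 23.74576
22800 = 29200/(1 + 23.74576·e^(−r·16)) → e^(−16r) = (1.2807 − 1)/23.74576 = 0.011821
r = −ln(0.011821)/16 = 4.43787/16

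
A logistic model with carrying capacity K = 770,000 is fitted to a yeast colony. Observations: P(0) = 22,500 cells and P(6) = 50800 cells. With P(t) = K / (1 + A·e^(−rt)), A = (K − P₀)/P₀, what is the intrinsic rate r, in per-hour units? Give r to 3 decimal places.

A = (770000 − 22500)/22500 = 33.22222
50800 = 770000/(1 + 33.22222·e^(−r·6)) → e^(−6r) = (15.15748 − 1)/33.22222 = 0.426145
r = −ln(0.426145)/6 = 0.85298/6

r ≈ 0.142 per hour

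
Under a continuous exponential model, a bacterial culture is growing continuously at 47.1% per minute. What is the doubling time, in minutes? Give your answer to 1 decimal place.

doubling time ≈ 1.5 minutes

doubling time = ln(2) / |r| = 0.69315 / 0.471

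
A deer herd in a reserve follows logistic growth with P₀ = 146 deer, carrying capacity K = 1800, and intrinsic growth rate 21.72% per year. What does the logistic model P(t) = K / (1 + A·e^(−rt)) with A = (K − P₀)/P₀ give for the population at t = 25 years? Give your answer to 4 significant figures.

A = (1800 − 146)/146 = 11.32877
P(25) = 1800 / (1 + 11.32877·e^(−0.2172·25)) = 1800 / (1 + 11.32877·0.004383)
= 1800 / 1.04966 ≈ 1714.85

≈ 1,715 deer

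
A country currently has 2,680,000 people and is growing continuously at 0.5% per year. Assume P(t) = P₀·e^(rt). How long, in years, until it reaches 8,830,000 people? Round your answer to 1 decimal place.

8830000 = 2680000 · e^(0.005·t)
t = ln(8830000/2680000) / 0.005 = ln(3.29478) / 0.005 = 1.19234 / 0.005

t ≈ 238.5 years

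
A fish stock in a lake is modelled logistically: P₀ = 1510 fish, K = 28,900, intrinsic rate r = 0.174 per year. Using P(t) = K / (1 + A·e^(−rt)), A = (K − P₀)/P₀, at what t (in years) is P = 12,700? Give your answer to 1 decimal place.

A = (28900 − 1510)/1510 = 18.13907
12700 = 28900/(1 + 18.13907·e^(−0.174t)) → 1 + 18.13907·e^(−0.174t) = 2.27559
e^(−0.174t) = 0.070323 → t = ln(14.22014)/0.174 = 2.65466/0.174

t ≈ 15.3 years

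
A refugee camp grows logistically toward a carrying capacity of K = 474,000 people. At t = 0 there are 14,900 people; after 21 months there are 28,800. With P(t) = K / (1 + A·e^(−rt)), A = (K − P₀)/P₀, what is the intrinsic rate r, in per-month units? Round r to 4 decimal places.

r ≈ 0.0328 per month

A = (474000 − 14900)/14900 = 30.81208
28800 = 474000/(1 + 30.81208·e^(−r·21)) → e^(−21r) = (16.45833 − 1)/30.81208 = 0.501697
r = −ln(0.501697)/21 = 0.68976/21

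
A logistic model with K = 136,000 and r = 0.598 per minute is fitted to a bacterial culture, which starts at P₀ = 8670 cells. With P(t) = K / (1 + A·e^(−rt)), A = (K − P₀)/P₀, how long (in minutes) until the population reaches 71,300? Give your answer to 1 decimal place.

t ≈ 4.7 minutes

A = (136000 − 8670)/8670 = 14.68627
71300 = 136000/(1 + 14.68627·e^(−0.598t)) → 1 + 14.68627·e^(−0.598t) = 1.90743
e^(−0.598t) = 0.061788 → t = ln(16.18441)/0.598 = 2.78405/0.598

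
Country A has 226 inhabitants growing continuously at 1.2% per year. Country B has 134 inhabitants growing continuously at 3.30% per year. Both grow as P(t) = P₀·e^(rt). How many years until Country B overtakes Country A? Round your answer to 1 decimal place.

226·e^(0.012t) = 134·e^(0.033t)
226/134 = e^((0.033 − 0.012)t) → ln(1.68657) = 0.021·t
t = 0.5227 / 0.021

t ≈ 24.9 years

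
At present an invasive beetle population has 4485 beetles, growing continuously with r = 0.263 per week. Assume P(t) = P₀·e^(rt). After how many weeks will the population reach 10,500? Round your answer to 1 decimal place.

10500 = 4485 · e^(0.263·t)
t = ln(10500/4485) / 0.263 = ln(2.34114) / 0.263 = 0.85064 / 0.263

t ≈ 3.2 weeks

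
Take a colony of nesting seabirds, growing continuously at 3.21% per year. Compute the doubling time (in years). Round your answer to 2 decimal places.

doubling time = ln(2) / |r| = 0.69315 / 0.0321

doubling time ≈ 21.59 years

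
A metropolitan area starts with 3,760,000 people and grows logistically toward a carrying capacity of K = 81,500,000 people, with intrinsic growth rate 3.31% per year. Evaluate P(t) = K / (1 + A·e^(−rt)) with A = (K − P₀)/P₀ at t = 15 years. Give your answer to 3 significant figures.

A = (81500000 − 3760000)/3760000 = 20.67553
P(15) = 81500000 / (1 + 20.67553·e^(−0.0331·15)) = 81500000 / (1 + 20.67553·0.608657)
= 81500000 / 13.58431 ≈ 5999567.69

≈ 6,000,000 people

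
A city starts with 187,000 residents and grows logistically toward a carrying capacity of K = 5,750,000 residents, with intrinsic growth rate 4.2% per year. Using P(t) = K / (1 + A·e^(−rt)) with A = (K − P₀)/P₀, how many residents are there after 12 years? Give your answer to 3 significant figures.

A = (5750000 − 187000)/187000 = 29.74866
P(12) = 5750000 / (1 + 29.74866·e^(−0.042·12)) = 5750000 / (1 + 29.74866·0.604109)
= 5750000 / 18.97145 ≈ 303087.06

≈ 303,000 residents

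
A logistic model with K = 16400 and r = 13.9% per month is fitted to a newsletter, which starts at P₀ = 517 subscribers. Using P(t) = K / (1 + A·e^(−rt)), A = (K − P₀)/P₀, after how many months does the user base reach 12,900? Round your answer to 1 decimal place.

A = (16400 − 517)/517 = 30.72147
12900 = 16400/(1 + 30.72147·e^(−0.139t)) → 1 + 30.72147·e^(−0.139t) = 1.27132
e^(−0.139t) = 0.008832 → t = ln(113.23056)/0.139 = 4.72943/0.139

t ≈ 34.0 months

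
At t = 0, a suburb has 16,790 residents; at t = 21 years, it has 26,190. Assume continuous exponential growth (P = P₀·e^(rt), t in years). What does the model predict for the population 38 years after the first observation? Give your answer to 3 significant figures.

≈ 37,500 residents

r = ln(26190/16790) / 21 ≈ 0.021171 per year
P(38) = 16790 · e^(0.021171·38) = 16790 · 2.23559 ≈ 37535.5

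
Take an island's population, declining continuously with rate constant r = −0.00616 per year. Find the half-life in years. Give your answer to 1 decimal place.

half-life ≈ 112.5 years

half-life = ln(2) / |r| = 0.69315 / 0.00616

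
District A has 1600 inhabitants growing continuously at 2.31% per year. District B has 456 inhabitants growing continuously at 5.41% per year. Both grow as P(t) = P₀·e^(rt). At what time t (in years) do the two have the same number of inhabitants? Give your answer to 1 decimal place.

t ≈ 40.5 years

1600·e^(0.0231t) = 456·e^(0.0541t)
1600/456 = e^((0.0541 − 0.0231)t) → ln(3.50877) = 0.031·t
t = 1.25527 / 0.031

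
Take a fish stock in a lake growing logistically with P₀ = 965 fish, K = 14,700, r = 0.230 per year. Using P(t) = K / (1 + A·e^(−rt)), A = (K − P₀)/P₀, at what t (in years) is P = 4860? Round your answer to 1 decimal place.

t ≈ 8.5 years

A = (14700 − 965)/965 = 14.23316
4860 = 14700/(1 + 14.23316·e^(−0.23t)) → 1 + 14.23316·e^(−0.23t) = 3.02469
e^(−0.23t) = 0.142252 → t = ln(7.02979)/0.23 = 1.95016/0.23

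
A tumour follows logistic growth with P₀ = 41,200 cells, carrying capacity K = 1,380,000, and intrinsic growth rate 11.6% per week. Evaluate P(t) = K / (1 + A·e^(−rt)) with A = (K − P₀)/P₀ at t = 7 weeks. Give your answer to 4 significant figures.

A = (1380000 − 41200)/41200 = 32.49515
P(7) = 1380000 / (1 + 32.49515·e^(−0.116·7)) = 1380000 / (1 + 32.49515·0.443969)
= 1380000 / 15.42685 ≈ 89454.45

≈ 89,450 cells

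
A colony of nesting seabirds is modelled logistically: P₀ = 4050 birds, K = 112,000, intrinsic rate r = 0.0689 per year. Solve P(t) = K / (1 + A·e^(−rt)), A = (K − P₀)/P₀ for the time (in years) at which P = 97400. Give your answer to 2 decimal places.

A = (112000 − 4050)/4050 = 26.65432
97400 = 112000/(1 + 26.65432·e^(−0.0689t)) → 1 + 26.65432·e^(−0.0689t) = 1.1499
e^(−0.0689t) = 0.005624 → t = ln(177.81718)/0.0689 = 5.18076/0.0689

t ≈ 75.19 years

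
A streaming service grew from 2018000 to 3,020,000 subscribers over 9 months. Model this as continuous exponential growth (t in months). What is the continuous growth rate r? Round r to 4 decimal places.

3020000 = 2018000 · e^(r·9)
e^(9r) = 3020000/2018000 = 1.49653
r = ln(1.49653) / 9 = 0.40315 / 9

r ≈ 0.0448 per month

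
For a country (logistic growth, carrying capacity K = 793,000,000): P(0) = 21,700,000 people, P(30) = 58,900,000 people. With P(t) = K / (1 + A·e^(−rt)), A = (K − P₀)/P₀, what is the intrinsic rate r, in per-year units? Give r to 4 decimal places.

A = (793000000 − 21700000)/21700000 = 35.54378
58900000 = 793000000/(1 + 35.54378·e^(−r·30)) → e^(−30r) = (13.4635 − 1)/35.54378 = 0.350652
r = −ln(0.350652)/30 = 1.04796/30

r ≈ 0.0349 per year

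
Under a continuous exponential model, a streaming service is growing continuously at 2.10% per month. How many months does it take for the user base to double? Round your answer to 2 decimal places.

doubling time = ln(2) / |r| = 0.69315 / 0.021

doubling time ≈ 33.01 months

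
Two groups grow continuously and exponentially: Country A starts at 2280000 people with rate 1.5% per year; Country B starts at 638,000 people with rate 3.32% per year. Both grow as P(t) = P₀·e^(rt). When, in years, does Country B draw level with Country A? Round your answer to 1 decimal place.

2280000·e^(0.015t) = 638000·e^(0.0332t)
2280000/638000 = e^((0.0332 − 0.015)t) → ln(3.57367) = 0.0182·t
t = 1.27359 / 0.0182

t ≈ 70.0 years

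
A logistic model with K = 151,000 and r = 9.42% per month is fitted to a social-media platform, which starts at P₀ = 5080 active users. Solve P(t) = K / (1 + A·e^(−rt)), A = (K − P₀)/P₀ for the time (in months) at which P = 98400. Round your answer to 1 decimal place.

A = (151000 − 5080)/5080 = 28.72441
98400 = 151000/(1 + 28.72441·e^(−0.0942t)) → 1 + 28.72441·e^(−0.0942t) = 1.53455
e^(−0.0942t) = 0.01861 → t = ln(53.7354)/0.0942 = 3.98407/0.0942

t ≈ 42.3 months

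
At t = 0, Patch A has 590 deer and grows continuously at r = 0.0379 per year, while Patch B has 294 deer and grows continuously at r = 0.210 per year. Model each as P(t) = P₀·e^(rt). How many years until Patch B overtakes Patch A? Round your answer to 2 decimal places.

t ≈ 4.05 years

590·e^(0.0379t) = 294·e^(0.21t)
590/294 = e^((0.21 − 0.0379)t) → ln(2.0068) = 0.1721·t
t = 0.69654 / 0.1721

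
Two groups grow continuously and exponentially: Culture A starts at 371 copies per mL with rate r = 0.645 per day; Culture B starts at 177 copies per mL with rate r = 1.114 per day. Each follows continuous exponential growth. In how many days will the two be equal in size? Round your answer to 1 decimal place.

371·e^(0.645t) = 177·e^(1.114t)
371/177 = e^((1.114 − 0.645)t) → ln(2.09605) = 0.469·t
t = 0.74005 / 0.469

t ≈ 1.6 days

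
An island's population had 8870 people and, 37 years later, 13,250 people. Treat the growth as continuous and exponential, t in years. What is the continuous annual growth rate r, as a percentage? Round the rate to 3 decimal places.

13250 = 8870 · e^(r·37)
e^(37r) = 13250/8870 = 1.4938
r = ln(1.4938) / 37 = 0.40132 / 37

r ≈ 1.085% per year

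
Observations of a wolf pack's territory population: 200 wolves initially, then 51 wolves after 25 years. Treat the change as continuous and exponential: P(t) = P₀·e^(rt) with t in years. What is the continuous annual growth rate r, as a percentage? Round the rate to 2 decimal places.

51 = 200 · e^(r·25)
e^(25r) = 51/200 = 0.255
r = ln(0.255) / 25 = -1.36649 / 25

r ≈ -5.47% per year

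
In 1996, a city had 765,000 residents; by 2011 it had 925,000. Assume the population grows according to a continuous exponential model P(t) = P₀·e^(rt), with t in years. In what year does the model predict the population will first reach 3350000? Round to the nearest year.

year 2113

r = ln(925000/765000) / 15 = 0.18992/15 ≈ 0.012661 per year
t = ln(3350000/765000) / r = 1.47684/0.012661 ≈ 116.64 years after 1996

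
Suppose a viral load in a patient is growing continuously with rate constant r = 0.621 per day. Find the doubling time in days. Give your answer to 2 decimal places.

doubling time ≈ 1.12 days

doubling time = ln(2) / |r| = 0.69315 / 0.621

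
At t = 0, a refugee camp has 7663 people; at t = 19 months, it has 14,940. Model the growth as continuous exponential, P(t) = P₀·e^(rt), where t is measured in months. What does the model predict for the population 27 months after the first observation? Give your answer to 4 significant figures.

≈ 19,790 people

r = ln(14940/7663) / 19 ≈ 0.035139 per month
P(27) = 7663 · e^(0.035139·27) = 7663 · 2.58248 ≈ 19789.53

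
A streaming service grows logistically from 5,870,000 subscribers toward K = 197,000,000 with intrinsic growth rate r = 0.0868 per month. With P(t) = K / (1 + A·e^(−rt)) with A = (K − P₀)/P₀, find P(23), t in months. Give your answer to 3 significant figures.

≈ 36,300,000 subscribers

A = (197000000 − 5870000)/5870000 = 32.56048
P(23) = 197000000 / (1 + 32.56048·e^(−0.0868·23)) = 197000000 / (1 + 32.56048·0.135823)
= 197000000 / 5.42247 ≈ 36330282.52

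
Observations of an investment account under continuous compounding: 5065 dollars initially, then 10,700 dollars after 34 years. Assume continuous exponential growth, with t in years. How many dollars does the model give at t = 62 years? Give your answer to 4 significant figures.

≈ 19,810 dollars

r = ln(10700/5065) / 34 ≈ 0.021997 per year
P(62) = 5065 · e^(0.021997·62) = 5065 · 3.91102 ≈ 19809.33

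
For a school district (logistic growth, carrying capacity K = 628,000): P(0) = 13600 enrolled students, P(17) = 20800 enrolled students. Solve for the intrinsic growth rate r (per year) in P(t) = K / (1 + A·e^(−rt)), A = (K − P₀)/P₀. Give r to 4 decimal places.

A = (628000 − 13600)/13600 = 45.17647
20800 = 628000/(1 + 45.17647·e^(−r·17)) → e^(−17r) = (30.19231 − 1)/45.17647 = 0.646184
r = −ln(0.646184)/17 = 0.43667/17

r ≈ 0.0257 per year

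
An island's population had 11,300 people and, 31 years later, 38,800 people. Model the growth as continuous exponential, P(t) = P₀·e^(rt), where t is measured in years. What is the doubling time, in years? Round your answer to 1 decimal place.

r = ln(38800/11300) / 31 = ln(3.43363) / 31 ≈ 0.039794 per year
doubling time = ln 2 / |r| = 0.69315 / 0.039794

doubling time ≈ 17.4 years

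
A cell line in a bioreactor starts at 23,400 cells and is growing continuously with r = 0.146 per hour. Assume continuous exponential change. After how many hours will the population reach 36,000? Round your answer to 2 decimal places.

36000 = 23400 · e^(0.146·t)
t = ln(36000/23400) / 0.146 = ln(1.53846) / 0.146 = 0.43078 / 0.146

t ≈ 2.95 hours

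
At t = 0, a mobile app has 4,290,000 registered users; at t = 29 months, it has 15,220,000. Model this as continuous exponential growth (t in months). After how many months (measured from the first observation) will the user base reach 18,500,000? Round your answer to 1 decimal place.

t ≈ 33.5 months

r = ln(15220000/4290000) / 29 ≈ 0.043666 per month
t = ln(18500000/4290000) / r = 1.46148 / 0.043666 ≈ 33.469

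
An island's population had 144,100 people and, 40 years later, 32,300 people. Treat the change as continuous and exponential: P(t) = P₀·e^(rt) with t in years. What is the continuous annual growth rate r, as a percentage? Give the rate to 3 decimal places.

r ≈ -3.739% per year

32300 = 144100 · e^(r·40)
e^(40r) = 32300/144100 = 0.22415
r = ln(0.22415) / 40 = -1.49544 / 40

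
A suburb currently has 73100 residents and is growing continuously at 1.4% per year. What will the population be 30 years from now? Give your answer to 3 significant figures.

≈ 111,000 residents

P(30) = 73100 · e^(0.014·30) = 73100 · e^(0.42)
= 73100 · 1.52196 ≈ 111255.39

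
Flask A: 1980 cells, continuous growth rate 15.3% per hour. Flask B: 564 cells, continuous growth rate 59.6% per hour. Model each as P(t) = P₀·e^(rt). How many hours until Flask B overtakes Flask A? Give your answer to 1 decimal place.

1980·e^(0.153t) = 564·e^(0.596t)
1980/564 = e^((0.596 − 0.153)t) → ln(3.51064) = 0.443·t
t = 1.2558 / 0.443

t ≈ 2.8 hours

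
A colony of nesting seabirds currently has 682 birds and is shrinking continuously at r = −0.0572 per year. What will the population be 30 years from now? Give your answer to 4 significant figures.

≈ 122.6 birds

P(30) = 682 · e^(-0.0572·30) = 682 · e^(-1.716)
= 682 · 0.17978 ≈ 122.61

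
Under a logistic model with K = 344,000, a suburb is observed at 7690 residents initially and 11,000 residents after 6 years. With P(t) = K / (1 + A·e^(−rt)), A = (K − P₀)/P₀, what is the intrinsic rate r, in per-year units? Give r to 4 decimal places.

r ≈ 0.0613 per year

A = (344000 − 7690)/7690 = 43.73342
11000 = 344000/(1 + 43.73342·e^(−r·6)) → e^(−6r) = (31.27273 − 1)/43.73342 = 0.69221
r = −ln(0.69221)/6 = 0.36787/6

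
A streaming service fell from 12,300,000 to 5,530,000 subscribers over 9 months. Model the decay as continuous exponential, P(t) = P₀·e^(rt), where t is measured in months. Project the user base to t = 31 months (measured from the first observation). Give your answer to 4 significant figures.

≈ 783,500 subscribers

r = ln(5530000/12300000) / 9 ≈ -0.088823 per month
P(31) = 12300000 · e^(-0.088823·31) = 12300000 · 0.0637 ≈ 783543.22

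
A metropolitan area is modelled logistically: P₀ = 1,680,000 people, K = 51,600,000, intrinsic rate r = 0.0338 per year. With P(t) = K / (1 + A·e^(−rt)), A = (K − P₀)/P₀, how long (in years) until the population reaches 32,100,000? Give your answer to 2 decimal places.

A = (51600000 − 1680000)/1680000 = 29.71429
32100000 = 51600000/(1 + 29.71429·e^(−0.0338t)) → 1 + 29.71429·e^(−0.0338t) = 1.60748
e^(−0.0338t) = 0.020444 → t = ln(48.91429)/0.0338 = 3.89007/0.0338

t ≈ 115.09 years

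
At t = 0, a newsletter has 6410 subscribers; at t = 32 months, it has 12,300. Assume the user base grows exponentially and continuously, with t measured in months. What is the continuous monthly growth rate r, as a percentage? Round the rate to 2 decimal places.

12300 = 6410 · e^(r·32)
e^(32r) = 12300/6410 = 1.91888
r = ln(1.91888) / 32 = 0.65174 / 32

r ≈ 2.04% per month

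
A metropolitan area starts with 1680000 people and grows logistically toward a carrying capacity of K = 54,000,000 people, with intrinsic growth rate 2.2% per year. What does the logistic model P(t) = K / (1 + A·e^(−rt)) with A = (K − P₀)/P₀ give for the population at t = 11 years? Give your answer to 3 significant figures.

≈ 2,120,000 people

A = (54000000 − 1680000)/1680000 = 31.14286
P(11) = 54000000 / (1 + 31.14286·e^(−0.022·11)) = 54000000 / (1 + 31.14286·0.785056)
= 54000000 / 25.44889 ≈ 2121899.81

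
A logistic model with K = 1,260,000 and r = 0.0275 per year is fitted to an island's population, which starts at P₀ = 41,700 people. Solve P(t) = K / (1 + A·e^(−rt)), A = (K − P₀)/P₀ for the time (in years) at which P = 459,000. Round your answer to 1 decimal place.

A = (1260000 − 41700)/41700 = 29.21583
459000 = 1260000/(1 + 29.21583·e^(−0.0275t)) → 1 + 29.21583·e^(−0.0275t) = 2.7451
e^(−0.0275t) = 0.059731 → t = ln(16.74165)/0.0275 = 2.8179/0.0275

t ≈ 102.5 years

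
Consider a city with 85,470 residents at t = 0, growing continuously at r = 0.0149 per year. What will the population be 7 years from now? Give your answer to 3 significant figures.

≈ 94,900 residents

P(7) = 85470 · e^(0.0149·7) = 85470 · e^(0.1043)
= 85470 · 1.10993 ≈ 94866.01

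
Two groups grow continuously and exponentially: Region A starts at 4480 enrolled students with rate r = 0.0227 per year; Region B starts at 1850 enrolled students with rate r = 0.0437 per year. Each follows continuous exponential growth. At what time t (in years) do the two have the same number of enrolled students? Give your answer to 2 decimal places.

t ≈ 42.12 years

4480·e^(0.0227t) = 1850·e^(0.0437t)
4480/1850 = e^((0.0437 − 0.0227)t) → ln(2.42162) = 0.021·t
t = 0.88444 / 0.021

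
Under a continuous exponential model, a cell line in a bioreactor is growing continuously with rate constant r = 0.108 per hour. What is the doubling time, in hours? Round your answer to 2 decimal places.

doubling time ≈ 6.42 hours

doubling time = ln(2) / |r| = 0.69315 / 0.108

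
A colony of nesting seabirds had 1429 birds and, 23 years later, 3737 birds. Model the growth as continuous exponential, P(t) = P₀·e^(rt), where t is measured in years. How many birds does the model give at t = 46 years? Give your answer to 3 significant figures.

r = ln(3737/1429) / 23 ≈ 0.041796 per year
P(46) = 1429 · e^(0.041796·46) = 1429 · 6.83883 ≈ 9772.69

≈ 9,770 birds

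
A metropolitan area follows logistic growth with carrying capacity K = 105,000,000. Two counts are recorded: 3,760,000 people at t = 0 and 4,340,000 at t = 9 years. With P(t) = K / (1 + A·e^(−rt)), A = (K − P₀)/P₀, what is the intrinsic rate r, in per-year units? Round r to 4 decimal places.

r ≈ 0.0166 per year

A = (105000000 − 3760000)/3760000 = 26.92553
4340000 = 105000000/(1 + 26.92553·e^(−r·9)) → e^(−9r) = (24.19355 − 1)/26.92553 = 0.861396
r = −ln(0.861396)/9 = 0.1492/9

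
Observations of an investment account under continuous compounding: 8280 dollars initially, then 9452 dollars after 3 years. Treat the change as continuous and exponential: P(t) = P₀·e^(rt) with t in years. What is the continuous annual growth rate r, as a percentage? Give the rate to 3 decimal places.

r ≈ 4.413% per year

9452 = 8280 · e^(r·3)
e^(3r) = 9452/8280 = 1.14155
r = ln(1.14155) / 3 = 0.13238 / 3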